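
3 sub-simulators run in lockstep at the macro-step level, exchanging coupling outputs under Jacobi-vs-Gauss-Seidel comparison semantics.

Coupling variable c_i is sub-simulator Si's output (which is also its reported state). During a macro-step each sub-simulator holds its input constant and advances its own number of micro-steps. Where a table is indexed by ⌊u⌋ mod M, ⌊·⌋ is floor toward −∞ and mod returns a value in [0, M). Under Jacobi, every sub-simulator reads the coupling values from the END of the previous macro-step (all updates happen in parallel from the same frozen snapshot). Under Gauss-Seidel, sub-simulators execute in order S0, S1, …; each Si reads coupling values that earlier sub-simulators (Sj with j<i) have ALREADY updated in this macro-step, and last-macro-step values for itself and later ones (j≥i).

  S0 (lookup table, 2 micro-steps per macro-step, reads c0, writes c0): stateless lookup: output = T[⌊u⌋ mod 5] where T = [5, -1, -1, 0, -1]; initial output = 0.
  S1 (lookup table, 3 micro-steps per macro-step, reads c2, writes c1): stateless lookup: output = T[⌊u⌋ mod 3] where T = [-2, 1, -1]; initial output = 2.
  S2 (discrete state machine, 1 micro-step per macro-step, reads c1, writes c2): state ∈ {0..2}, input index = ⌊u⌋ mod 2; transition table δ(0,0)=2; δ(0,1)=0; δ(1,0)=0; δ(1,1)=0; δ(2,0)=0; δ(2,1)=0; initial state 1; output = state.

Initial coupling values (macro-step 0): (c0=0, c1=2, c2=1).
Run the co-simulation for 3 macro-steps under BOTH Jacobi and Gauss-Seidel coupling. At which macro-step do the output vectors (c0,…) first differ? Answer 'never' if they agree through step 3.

first divergence at macro-step: 2

[Jacobi] macro 1: S0 reads c0=0 → after 2×micro: 5; S1 reads c2=1 → after 3×micro: 1; S2 reads c1=2 → after 1×micro: 0 ⇒ (c0=5, c1=1, c2=0)
[Jacobi] macro 2: S0 reads c0=5 → after 2×micro: 5; S1 reads c2=0 → after 3×micro: -2; S2 reads c1=1 → after 1×micro: 0 ⇒ (c0=5, c1=-2, c2=0)
[Jacobi] macro 3: S0 reads c0=5 → after 2×micro: 5; S1 reads c2=0 → after 3×micro: -2; S2 reads c1=-2 → after 1×micro: 2 ⇒ (c0=5, c1=-2, c2=2)
[Gauss-Seidel] macro 1: S0 reads c0=0 → after 2×micro: 5; S1 reads c2=1 → after 3×micro: 1; S2 reads c1=1 → after 1×micro: 0 ⇒ (c0=5, c1=1, c2=0)
[Gauss-Seidel] macro 2: S0 reads c0=5 → after 2×micro: 5; S1 reads c2=0 → after 3×micro: -2; S2 reads c1=-2 → after 1×micro: 2 ⇒ (c0=5, c1=-2, c2=2)
[Gauss-Seidel] macro 3: S0 reads c0=5 → after 2×micro: 5; S1 reads c2=2 → after 3×micro: -1; S2 reads c1=-1 → after 1×micro: 0 ⇒ (c0=5, c1=-1, c2=0)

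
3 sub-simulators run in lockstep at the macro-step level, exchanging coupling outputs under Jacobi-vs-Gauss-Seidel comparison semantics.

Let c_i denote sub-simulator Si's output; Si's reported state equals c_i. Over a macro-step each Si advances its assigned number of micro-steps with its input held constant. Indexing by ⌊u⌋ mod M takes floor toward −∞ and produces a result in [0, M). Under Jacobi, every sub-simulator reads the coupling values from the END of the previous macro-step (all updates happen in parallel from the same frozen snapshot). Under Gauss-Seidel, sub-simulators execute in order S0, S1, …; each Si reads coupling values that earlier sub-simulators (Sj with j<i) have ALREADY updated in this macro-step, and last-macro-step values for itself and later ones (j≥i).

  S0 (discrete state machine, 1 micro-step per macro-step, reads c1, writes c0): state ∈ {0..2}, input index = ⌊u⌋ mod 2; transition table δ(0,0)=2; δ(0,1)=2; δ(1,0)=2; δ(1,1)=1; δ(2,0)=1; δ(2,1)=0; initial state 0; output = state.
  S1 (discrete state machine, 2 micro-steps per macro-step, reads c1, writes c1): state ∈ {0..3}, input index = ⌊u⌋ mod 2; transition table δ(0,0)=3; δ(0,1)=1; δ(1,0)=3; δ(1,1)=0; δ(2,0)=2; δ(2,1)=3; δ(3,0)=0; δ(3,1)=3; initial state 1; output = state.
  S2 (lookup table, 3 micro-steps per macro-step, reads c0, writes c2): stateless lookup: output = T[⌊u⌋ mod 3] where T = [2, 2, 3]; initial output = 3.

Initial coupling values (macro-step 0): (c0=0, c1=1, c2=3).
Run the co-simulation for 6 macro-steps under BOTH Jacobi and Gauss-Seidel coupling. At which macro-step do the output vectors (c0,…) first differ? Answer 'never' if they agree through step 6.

first divergence at macro-step: 1

[Jacobi] macro 1: S0 reads c1=1 → after 1×micro: 2; S1 reads c1=1 → after 2×micro: 1; S2 reads c0=0 → after 3×micro: 2 ⇒ (c0=2, c1=1, c2=2)
[Jacobi] macro 2: S0 reads c1=1 → after 1×micro: 0; S1 reads c1=1 → after 2×micro: 1; S2 reads c0=2 → after 3×micro: 3 ⇒ (c0=0, c1=1, c2=3)
[Jacobi] macro 3: S0 reads c1=1 → after 1×micro: 2; S1 reads c1=1 → after 2×micro: 1; S2 reads c0=0 → after 3×micro: 2 ⇒ (c0=2, c1=1, c2=2)
[Jacobi] macro 4: S0 reads c1=1 → after 1×micro: 0; S1 reads c1=1 → after 2×micro: 1; S2 reads c0=2 → after 3×micro: 3 ⇒ (c0=0, c1=1, c2=3)
[Jacobi] macro 5: S0 reads c1=1 → after 1×micro: 2; S1 reads c1=1 → after 2×micro: 1; S2 reads c0=0 → after 3×micro: 2 ⇒ (c0=2, c1=1, c2=2)
[Jacobi] macro 6: S0 reads c1=1 → after 1×micro: 0; S1 reads c1=1 → after 2×micro: 1; S2 reads c0=2 → after 3×micro: 3 ⇒ (c0=0, c1=1, c2=3)
[Gauss-Seidel] macro 1: S0 reads c1=1 → after 1×micro: 2; S1 reads c1=1 → after 2×micro: 1; S2 reads c0=2 → after 3×micro: 3 ⇒ (c0=2, c1=1, c2=3)
[Gauss-Seidel] macro 2: S0 reads c1=1 → after 1×micro: 0; S1 reads c1=1 → after 2×micro: 1; S2 reads c0=0 → after 3×micro: 2 ⇒ (c0=0, c1=1, c2=2)
[Gauss-Seidel] macro 3: S0 reads c1=1 → after 1×micro: 2; S1 reads c1=1 → after 2×micro: 1; S2 reads c0=2 → after 3×micro: 3 ⇒ (c0=2, c1=1, c2=3)
[Gauss-Seidel] macro 4: S0 reads c1=1 → after 1×micro: 0; S1 reads c1=1 → after 2×micro: 1; S2 reads c0=0 → after 3×micro: 2 ⇒ (c0=0, c1=1, c2=2)
[Gauss-Seidel] macro 5: S0 reads c1=1 → after 1×micro: 2; S1 reads c1=1 → after 2×micro: 1; S2 reads c0=2 → after 3×micro: 3 ⇒ (c0=2, c1=1, c2=3)
[Gauss-Seidel] macro 6: S0 reads c1=1 → after 1×micro: 0; S1 reads c1=1 → after 2×micro: 1; S2 reads c0=0 → after 3×micro: 2 ⇒ (c0=0, c1=1, c2=2)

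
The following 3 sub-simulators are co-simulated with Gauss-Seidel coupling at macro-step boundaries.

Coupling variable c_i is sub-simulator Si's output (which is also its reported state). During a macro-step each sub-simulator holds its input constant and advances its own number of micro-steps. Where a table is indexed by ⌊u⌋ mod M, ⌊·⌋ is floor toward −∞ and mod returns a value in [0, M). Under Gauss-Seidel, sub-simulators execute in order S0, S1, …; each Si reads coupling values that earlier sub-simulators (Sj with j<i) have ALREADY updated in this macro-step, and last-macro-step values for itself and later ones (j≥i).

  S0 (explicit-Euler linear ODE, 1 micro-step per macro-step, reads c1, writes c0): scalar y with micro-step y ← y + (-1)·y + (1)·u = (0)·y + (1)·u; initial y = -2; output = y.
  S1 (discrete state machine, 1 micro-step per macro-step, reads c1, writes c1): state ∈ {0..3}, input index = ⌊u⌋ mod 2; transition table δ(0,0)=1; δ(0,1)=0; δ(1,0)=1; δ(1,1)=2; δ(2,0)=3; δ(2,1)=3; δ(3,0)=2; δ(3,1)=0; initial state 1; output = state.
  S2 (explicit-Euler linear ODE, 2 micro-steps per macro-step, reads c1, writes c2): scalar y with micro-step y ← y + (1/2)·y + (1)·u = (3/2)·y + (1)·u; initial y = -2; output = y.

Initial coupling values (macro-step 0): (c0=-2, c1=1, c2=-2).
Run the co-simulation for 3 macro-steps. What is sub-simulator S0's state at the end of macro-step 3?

S0 state at macro-step 3 = 3

macro 1: S0 reads c1=1 → after 1×micro: 1; S1 reads c1=1 → after 1×micro: 2; S2 reads c1=2 → after 2×micro: 1/2 ⇒ (c0=1, c1=2, c2=1/2)
macro 2: S0 reads c1=2 → after 1×micro: 2; S1 reads c1=2 → after 1×micro: 3; S2 reads c1=3 → after 2×micro: 69/8 ⇒ (c0=2, c1=3, c2=69/8)
macro 3: S0 reads c1=3 → after 1×micro: 3; S1 reads c1=3 → after 1×micro: 0; S2 reads c1=0 → after 2×micro: 621/32 ⇒ (c0=3, c1=0, c2=621/32)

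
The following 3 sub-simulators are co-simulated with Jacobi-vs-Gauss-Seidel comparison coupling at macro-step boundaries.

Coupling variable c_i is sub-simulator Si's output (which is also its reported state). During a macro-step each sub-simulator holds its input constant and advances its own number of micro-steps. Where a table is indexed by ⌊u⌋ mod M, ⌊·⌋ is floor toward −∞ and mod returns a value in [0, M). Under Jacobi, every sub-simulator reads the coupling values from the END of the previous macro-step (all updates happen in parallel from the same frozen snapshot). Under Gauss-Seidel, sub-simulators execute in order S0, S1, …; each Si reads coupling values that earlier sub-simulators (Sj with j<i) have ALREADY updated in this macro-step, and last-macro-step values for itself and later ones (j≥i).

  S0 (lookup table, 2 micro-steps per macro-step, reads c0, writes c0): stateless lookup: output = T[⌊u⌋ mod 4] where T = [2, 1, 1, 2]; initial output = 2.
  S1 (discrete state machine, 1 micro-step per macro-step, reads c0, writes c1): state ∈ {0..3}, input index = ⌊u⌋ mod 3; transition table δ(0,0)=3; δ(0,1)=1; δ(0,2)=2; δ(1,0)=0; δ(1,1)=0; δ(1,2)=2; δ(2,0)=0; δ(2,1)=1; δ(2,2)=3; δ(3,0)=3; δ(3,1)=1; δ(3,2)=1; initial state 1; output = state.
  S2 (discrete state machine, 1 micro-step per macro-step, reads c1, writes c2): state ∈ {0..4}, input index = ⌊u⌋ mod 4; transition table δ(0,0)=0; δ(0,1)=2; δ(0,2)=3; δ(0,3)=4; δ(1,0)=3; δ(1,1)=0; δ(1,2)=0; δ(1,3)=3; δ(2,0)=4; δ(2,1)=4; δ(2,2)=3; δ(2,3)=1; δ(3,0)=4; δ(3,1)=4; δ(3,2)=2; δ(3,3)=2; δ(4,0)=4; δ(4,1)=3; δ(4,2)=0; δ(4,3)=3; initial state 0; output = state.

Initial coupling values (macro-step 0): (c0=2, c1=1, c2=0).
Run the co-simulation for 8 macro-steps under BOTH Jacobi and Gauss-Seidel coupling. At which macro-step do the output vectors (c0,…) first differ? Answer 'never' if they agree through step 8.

first divergence at macro-step: 1

[Jacobi] macro 1: S0 reads c0=2 → after 2×micro: 1; S1 reads c0=2 → after 1×micro: 2; S2 reads c1=1 → after 1×micro: 2 ⇒ (c0=1, c1=2, c2=2)
[Jacobi] macro 2: S0 reads c0=1 → after 2×micro: 1; S1 reads c0=1 → after 1×micro: 1; S2 reads c1=2 → after 1×micro: 3 ⇒ (c0=1, c1=1, c2=3)
[Jacobi] macro 3: S0 reads c0=1 → after 2×micro: 1; S1 reads c0=1 → after 1×micro: 0; S2 reads c1=1 → after 1×micro: 4 ⇒ (c0=1, c1=0, c2=4)
[Jacobi] macro 4: S0 reads c0=1 → after 2×micro: 1; S1 reads c0=1 → after 1×micro: 1; S2 reads c1=0 → after 1×micro: 4 ⇒ (c0=1, c1=1, c2=4)
[Jacobi] macro 5: S0 reads c0=1 → after 2×micro: 1; S1 reads c0=1 → after 1×micro: 0; S2 reads c1=1 → after 1×micro: 3 ⇒ (c0=1, c1=0, c2=3)
[Jacobi] macro 6: S0 reads c0=1 → after 2×micro: 1; S1 reads c0=1 → after 1×micro: 1; S2 reads c1=0 → after 1×micro: 4 ⇒ (c0=1, c1=1, c2=4)
[Jacobi] macro 7: S0 reads c0=1 → after 2×micro: 1; S1 reads c0=1 → after 1×micro: 0; S2 reads c1=1 → after 1×micro: 3 ⇒ (c0=1, c1=0, c2=3)
[Jacobi] macro 8: S0 reads c0=1 → after 2×micro: 1; S1 reads c0=1 → after 1×micro: 1; S2 reads c1=0 → after 1×micro: 4 ⇒ (c0=1, c1=1, c2=4)
[Gauss-Seidel] macro 1: S0 reads c0=2 → after 2×micro: 1; S1 reads c0=1 → after 1×micro: 0; S2 reads c1=0 → after 1×micro: 0 ⇒ (c0=1, c1=0, c2=0)
[Gauss-Seidel] macro 2: S0 reads c0=1 → after 2×micro: 1; S1 reads c0=1 → after 1×micro: 1; S2 reads c1=1 → after 1×micro: 2 ⇒ (c0=1, c1=1, c2=2)
[Gauss-Seidel] macro 3: S0 reads c0=1 → after 2×micro: 1; S1 reads c0=1 → after 1×micro: 0; S2 reads c1=0 → after 1×micro: 4 ⇒ (c0=1, c1=0, c2=4)
[Gauss-Seidel] macro 4: S0 reads c0=1 → after 2×micro: 1; S1 reads c0=1 → after 1×micro: 1; S2 reads c1=1 → after 1×micro: 3 ⇒ (c0=1, c1=1, c2=3)
[Gauss-Seidel] macro 5: S0 reads c0=1 → after 2×micro: 1; S1 reads c0=1 → after 1×micro: 0; S2 reads c1=0 → after 1×micro: 4 ⇒ (c0=1, c1=0, c2=4)
[Gauss-Seidel] macro 6: S0 reads c0=1 → after 2×micro: 1; S1 reads c0=1 → after 1×micro: 1; S2 reads c1=1 → after 1×micro: 3 ⇒ (c0=1, c1=1, c2=3)
[Gauss-Seidel] macro 7: S0 reads c0=1 → after 2×micro: 1; S1 reads c0=1 → after 1×micro: 0; S2 reads c1=0 → after 1×micro: 4 ⇒ (c0=1, c1=0, c2=4)
[Gauss-Seidel] macro 8: S0 reads c0=1 → after 2×micro: 1; S1 reads c0=1 → after 1×micro: 1; S2 reads c1=1 → after 1×micro: 3 ⇒ (c0=1, c1=1, c2=3)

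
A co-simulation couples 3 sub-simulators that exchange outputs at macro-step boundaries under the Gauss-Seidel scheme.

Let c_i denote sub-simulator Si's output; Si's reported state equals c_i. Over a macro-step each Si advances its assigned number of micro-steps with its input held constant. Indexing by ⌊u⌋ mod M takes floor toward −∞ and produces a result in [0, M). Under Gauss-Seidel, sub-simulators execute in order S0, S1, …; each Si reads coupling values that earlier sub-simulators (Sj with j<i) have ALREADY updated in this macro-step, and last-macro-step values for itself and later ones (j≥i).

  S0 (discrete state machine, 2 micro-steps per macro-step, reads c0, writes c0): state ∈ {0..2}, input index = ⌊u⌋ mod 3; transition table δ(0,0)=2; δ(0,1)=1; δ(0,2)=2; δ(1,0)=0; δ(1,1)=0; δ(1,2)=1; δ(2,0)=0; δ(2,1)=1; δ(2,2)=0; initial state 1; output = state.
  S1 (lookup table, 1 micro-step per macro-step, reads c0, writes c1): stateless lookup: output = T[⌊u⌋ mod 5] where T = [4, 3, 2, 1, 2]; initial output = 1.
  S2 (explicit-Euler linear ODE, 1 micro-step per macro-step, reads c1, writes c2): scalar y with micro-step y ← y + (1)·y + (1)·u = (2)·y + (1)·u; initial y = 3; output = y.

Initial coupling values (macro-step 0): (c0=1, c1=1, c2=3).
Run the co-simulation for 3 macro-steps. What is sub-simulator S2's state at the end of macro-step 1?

S2 state at macro-step 1 = 9

macro 1: S0 reads c0=1 → after 2×micro: 1; S1 reads c0=1 → after 1×micro: 3; S2 reads c1=3 → after 1×micro: 9 ⇒ (c0=1, c1=3, c2=9)
macro 2: S0 reads c0=1 → after 2×micro: 1; S1 reads c0=1 → after 1×micro: 3; S2 reads c1=3 → after 1×micro: 21 ⇒ (c0=1, c1=3, c2=21)
macro 3: S0 reads c0=1 → after 2×micro: 1; S1 reads c0=1 → after 1×micro: 3; S2 reads c1=3 → after 1×micro: 45 ⇒ (c0=1, c1=3, c2=45)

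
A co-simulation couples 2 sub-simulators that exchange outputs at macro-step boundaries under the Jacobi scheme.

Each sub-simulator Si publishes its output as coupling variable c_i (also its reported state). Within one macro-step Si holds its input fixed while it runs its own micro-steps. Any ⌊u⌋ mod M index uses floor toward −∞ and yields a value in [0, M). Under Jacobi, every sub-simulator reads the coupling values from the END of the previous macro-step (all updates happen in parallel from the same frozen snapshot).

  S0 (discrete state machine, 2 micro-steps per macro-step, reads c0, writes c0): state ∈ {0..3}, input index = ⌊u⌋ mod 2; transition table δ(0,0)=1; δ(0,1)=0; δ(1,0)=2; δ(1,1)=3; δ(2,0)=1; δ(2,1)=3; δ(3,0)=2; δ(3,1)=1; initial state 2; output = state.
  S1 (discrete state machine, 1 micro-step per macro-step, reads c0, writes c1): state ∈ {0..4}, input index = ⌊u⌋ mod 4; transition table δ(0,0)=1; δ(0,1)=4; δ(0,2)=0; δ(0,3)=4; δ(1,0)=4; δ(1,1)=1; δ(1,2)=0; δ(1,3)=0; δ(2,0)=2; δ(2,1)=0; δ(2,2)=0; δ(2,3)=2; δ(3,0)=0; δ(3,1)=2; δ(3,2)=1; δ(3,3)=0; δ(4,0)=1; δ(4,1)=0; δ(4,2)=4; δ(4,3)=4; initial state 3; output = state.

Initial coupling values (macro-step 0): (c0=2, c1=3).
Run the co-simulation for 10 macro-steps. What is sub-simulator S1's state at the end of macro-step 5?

S1 state at macro-step 5 = 0

macro 1: S0 reads c0=2 → after 2×micro: 2; S1 reads c0=2 → after 1×micro: 1 ⇒ (c0=2, c1=1)
macro 2: S0 reads c0=2 → after 2×micro: 2; S1 reads c0=2 → after 1×micro: 0 ⇒ (c0=2, c1=0)
macro 3: S0 reads c0=2 → after 2×micro: 2; S1 reads c0=2 → after 1×micro: 0 ⇒ (c0=2, c1=0)
macro 4: S0 reads c0=2 → after 2×micro: 2; S1 reads c0=2 → after 1×micro: 0 ⇒ (c0=2, c1=0)
macro 5: S0 reads c0=2 → after 2×micro: 2; S1 reads c0=2 → after 1×micro: 0 ⇒ (c0=2, c1=0)
macro 6: S0 reads c0=2 → after 2×micro: 2; S1 reads c0=2 → after 1×micro: 0 ⇒ (c0=2, c1=0)
macro 7: S0 reads c0=2 → after 2×micro: 2; S1 reads c0=2 → after 1×micro: 0 ⇒ (c0=2, c1=0)
macro 8: S0 reads c0=2 → after 2×micro: 2; S1 reads c0=2 → after 1×micro: 0 ⇒ (c0=2, c1=0)
macro 9: S0 reads c0=2 → after 2×micro: 2; S1 reads c0=2 → after 1×micro: 0 ⇒ (c0=2, c1=0)
macro 10: S0 reads c0=2 → after 2×micro: 2; S1 reads c0=2 → after 1×micro: 0 ⇒ (c0=2, c1=0)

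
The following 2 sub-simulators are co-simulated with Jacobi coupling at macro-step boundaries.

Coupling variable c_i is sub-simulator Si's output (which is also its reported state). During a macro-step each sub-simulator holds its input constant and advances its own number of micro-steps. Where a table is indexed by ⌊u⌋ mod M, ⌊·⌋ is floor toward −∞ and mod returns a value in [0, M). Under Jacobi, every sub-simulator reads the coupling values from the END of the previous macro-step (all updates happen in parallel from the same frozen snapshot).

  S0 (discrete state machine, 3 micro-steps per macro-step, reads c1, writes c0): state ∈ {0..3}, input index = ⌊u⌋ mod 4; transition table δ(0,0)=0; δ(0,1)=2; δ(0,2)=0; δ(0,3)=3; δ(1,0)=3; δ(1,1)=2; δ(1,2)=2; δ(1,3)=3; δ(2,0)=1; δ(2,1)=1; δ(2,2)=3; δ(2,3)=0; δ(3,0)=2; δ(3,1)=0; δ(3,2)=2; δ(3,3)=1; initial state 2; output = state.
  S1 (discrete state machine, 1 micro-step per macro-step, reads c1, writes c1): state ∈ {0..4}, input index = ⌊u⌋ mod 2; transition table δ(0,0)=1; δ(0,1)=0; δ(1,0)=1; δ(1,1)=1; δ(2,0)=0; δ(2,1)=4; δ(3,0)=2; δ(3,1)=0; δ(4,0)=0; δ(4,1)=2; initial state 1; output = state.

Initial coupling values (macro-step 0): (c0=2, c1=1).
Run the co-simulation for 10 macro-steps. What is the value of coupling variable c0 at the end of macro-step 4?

macro 1: S0 reads c1=1 → after 3×micro: 1; S1 reads c1=1 → after 1×micro: 1 ⇒ (c0=1, c1=1)
macro 2: S0 reads c1=1 → after 3×micro: 2; S1 reads c1=1 → after 1×micro: 1 ⇒ (c0=2, c1=1)
macro 3: S0 reads c1=1 → after 3×micro: 1; S1 reads c1=1 → after 1×micro: 1 ⇒ (c0=1, c1=1)
macro 4: S0 reads c1=1 → after 3×micro: 2; S1 reads c1=1 → after 1×micro: 1 ⇒ (c0=2, c1=1)
macro 5: S0 reads c1=1 → after 3×micro: 1; S1 reads c1=1 → after 1×micro: 1 ⇒ (c0=1, c1=1)
macro 6: S0 reads c1=1 → after 3×micro: 2; S1 reads c1=1 → after 1×micro: 1 ⇒ (c0=2, c1=1)
macro 7: S0 reads c1=1 → after 3×micro: 1; S1 reads c1=1 → after 1×micro: 1 ⇒ (c0=1, c1=1)
macro 8: S0 reads c1=1 → after 3×micro: 2; S1 reads c1=1 → after 1×micro: 1 ⇒ (c0=2, c1=1)
macro 9: S0 reads c1=1 → after 3×micro: 1; S1 reads c1=1 → after 1×micro: 1 ⇒ (c0=1, c1=1)
macro 10: S0 reads c1=1 → after 3×micro: 2; S1 reads c1=1 → after 1×micro: 1 ⇒ (c0=2, c1=1)

c0 at macro-step 4 = 2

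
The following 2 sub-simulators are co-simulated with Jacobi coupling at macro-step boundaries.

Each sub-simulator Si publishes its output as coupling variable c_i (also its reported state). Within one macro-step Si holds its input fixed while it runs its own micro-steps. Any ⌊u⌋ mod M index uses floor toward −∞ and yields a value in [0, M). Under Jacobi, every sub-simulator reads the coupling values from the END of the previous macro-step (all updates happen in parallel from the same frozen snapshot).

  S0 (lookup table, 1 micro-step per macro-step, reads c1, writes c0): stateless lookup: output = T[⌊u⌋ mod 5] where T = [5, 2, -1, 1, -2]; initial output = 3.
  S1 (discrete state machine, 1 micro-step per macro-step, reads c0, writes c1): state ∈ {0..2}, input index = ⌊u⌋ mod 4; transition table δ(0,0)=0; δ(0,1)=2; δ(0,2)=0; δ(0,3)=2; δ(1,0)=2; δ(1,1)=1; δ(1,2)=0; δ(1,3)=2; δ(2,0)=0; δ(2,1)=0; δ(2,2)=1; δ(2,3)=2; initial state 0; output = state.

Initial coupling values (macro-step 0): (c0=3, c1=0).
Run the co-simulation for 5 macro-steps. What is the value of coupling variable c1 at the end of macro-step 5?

macro 1: S0 reads c1=0 → after 1×micro: 5; S1 reads c0=3 → after 1×micro: 2 ⇒ (c0=5, c1=2)
macro 2: S0 reads c1=2 → after 1×micro: -1; S1 reads c0=5 → after 1×micro: 0 ⇒ (c0=-1, c1=0)
macro 3: S0 reads c1=0 → after 1×micro: 5; S1 reads c0=-1 → after 1×micro: 2 ⇒ (c0=5, c1=2)
macro 4: S0 reads c1=2 → after 1×micro: -1; S1 reads c0=5 → after 1×micro: 0 ⇒ (c0=-1, c1=0)
macro 5: S0 reads c1=0 → after 1×micro: 5; S1 reads c0=-1 → after 1×micro: 2 ⇒ (c0=5, c1=2)

c1 at macro-step 5 = 2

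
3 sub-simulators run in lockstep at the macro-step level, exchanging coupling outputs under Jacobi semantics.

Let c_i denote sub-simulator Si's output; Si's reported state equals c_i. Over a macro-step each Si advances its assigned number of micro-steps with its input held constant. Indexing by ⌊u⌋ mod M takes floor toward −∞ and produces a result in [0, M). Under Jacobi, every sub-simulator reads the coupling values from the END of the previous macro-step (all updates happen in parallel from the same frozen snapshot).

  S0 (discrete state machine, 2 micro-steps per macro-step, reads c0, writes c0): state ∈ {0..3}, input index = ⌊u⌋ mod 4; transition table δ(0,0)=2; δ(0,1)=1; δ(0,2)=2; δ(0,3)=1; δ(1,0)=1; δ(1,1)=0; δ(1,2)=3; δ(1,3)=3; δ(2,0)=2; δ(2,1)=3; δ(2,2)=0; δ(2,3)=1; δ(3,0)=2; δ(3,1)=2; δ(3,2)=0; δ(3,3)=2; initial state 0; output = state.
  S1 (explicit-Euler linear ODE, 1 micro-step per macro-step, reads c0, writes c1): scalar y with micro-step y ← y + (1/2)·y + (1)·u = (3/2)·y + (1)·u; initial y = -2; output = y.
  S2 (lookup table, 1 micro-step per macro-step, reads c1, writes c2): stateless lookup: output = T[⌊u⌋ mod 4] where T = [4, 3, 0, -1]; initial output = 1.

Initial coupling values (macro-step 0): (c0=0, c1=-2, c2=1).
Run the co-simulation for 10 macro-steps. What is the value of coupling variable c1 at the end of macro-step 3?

macro 1: S0 reads c0=0 → after 2×micro: 2; S1 reads c0=0 → after 1×micro: -3; S2 reads c1=-2 → after 1×micro: 0 ⇒ (c0=2, c1=-3, c2=0)
macro 2: S0 reads c0=2 → after 2×micro: 2; S1 reads c0=2 → after 1×micro: -5/2; S2 reads c1=-3 → after 1×micro: 3 ⇒ (c0=2, c1=-5/2, c2=3)
macro 3: S0 reads c0=2 → after 2×micro: 2; S1 reads c0=2 → after 1×micro: -7/4; S2 reads c1=-5/2 → after 1×micro: 3 ⇒ (c0=2, c1=-7/4, c2=3)
macro 4: S0 reads c0=2 → after 2×micro: 2; S1 reads c0=2 → after 1×micro: -5/8; S2 reads c1=-7/4 → after 1×micro: 0 ⇒ (c0=2, c1=-5/8, c2=0)
macro 5: S0 reads c0=2 → after 2×micro: 2; S1 reads c0=2 → after 1×micro: 17/16; S2 reads c1=-5/8 → after 1×micro: -1 ⇒ (c0=2, c1=17/16, c2=-1)
macro 6: S0 reads c0=2 → after 2×micro: 2; S1 reads c0=2 → after 1×micro: 115/32; S2 reads c1=17/16 → after 1×micro: 3 ⇒ (c0=2, c1=115/32, c2=3)
macro 7: S0 reads c0=2 → after 2×micro: 2; S1 reads c0=2 → after 1×micro: 473/64; S2 reads c1=115/32 → after 1×micro: -1 ⇒ (c0=2, c1=473/64, c2=-1)
macro 8: S0 reads c0=2 → after 2×micro: 2; S1 reads c0=2 → after 1×micro: 1675/128; S2 reads c1=473/64 → after 1×micro: -1 ⇒ (c0=2, c1=1675/128, c2=-1)
macro 9: S0 reads c0=2 → after 2×micro: 2; S1 reads c0=2 → after 1×micro: 5537/256; S2 reads c1=1675/128 → after 1×micro: 3 ⇒ (c0=2, c1=5537/256, c2=3)
macro 10: S0 reads c0=2 → after 2×micro: 2; S1 reads c0=2 → after 1×micro: 17635/512; S2 reads c1=5537/256 → after 1×micro: 3 ⇒ (c0=2, c1=17635/512, c2=3)

c1 at macro-step 3 = -7/4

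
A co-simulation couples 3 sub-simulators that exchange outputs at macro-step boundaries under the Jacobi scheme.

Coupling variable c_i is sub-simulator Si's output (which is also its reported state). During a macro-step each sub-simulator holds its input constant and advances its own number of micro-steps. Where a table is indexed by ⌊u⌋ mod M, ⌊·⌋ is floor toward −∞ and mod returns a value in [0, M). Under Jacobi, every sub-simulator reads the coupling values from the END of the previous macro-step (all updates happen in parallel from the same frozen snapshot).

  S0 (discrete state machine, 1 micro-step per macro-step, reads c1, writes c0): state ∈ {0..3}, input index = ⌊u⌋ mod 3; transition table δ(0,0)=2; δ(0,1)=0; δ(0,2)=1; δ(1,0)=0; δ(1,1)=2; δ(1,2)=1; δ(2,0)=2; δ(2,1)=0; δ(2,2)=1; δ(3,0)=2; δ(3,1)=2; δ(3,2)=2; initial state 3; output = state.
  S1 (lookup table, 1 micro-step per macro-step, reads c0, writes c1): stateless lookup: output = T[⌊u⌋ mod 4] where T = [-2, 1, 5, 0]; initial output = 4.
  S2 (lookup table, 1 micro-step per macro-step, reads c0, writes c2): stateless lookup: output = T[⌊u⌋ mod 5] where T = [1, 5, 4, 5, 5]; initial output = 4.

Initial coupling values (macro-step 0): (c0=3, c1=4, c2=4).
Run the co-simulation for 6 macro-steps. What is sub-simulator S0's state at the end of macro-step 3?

macro 1: S0 reads c1=4 → after 1×micro: 2; S1 reads c0=3 → after 1×micro: 0; S2 reads c0=3 → after 1×micro: 5 ⇒ (c0=2, c1=0, c2=5)
macro 2: S0 reads c1=0 → after 1×micro: 2; S1 reads c0=2 → after 1×micro: 5; S2 reads c0=2 → after 1×micro: 4 ⇒ (c0=2, c1=5, c2=4)
macro 3: S0 reads c1=5 → after 1×micro: 1; S1 reads c0=2 → after 1×micro: 5; S2 reads c0=2 → after 1×micro: 4 ⇒ (c0=1, c1=5, c2=4)
macro 4: S0 reads c1=5 → after 1×micro: 1; S1 reads c0=1 → after 1×micro: 1; S2 reads c0=1 → after 1×micro: 5 ⇒ (c0=1, c1=1, c2=5)
macro 5: S0 reads c1=1 → after 1×micro: 2; S1 reads c0=1 → after 1×micro: 1; S2 reads c0=1 → after 1×micro: 5 ⇒ (c0=2, c1=1, c2=5)
macro 6: S0 reads c1=1 → after 1×micro: 0; S1 reads c0=2 → after 1×micro: 5; S2 reads c0=2 → after 1×micro: 4 ⇒ (c0=0, c1=5, c2=4)

S0 state at macro-step 3 = 1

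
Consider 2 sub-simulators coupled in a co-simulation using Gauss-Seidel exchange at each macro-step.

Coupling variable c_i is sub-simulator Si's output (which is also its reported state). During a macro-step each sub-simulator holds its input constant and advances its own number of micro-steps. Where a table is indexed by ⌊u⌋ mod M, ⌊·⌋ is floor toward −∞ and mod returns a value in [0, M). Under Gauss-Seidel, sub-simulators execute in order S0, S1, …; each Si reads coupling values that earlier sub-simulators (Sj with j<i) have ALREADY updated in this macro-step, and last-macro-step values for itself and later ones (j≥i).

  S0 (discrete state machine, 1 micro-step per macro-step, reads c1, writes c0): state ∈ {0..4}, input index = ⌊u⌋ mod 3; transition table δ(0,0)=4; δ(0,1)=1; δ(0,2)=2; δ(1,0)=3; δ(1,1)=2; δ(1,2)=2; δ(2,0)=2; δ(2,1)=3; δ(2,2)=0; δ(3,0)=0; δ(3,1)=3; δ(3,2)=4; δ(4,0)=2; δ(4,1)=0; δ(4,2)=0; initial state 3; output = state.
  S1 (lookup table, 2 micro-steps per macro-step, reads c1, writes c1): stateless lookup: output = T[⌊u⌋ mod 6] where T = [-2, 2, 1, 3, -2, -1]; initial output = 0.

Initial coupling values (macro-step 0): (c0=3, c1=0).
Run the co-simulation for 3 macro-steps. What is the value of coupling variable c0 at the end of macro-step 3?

c0 at macro-step 3 = 2

macro 1: S0 reads c1=0 → after 1×micro: 0; S1 reads c1=0 → after 2×micro: -2 ⇒ (c0=0, c1=-2)
macro 2: S0 reads c1=-2 → after 1×micro: 1; S1 reads c1=-2 → after 2×micro: -2 ⇒ (c0=1, c1=-2)
macro 3: S0 reads c1=-2 → after 1×micro: 2; S1 reads c1=-2 → after 2×micro: -2 ⇒ (c0=2, c1=-2)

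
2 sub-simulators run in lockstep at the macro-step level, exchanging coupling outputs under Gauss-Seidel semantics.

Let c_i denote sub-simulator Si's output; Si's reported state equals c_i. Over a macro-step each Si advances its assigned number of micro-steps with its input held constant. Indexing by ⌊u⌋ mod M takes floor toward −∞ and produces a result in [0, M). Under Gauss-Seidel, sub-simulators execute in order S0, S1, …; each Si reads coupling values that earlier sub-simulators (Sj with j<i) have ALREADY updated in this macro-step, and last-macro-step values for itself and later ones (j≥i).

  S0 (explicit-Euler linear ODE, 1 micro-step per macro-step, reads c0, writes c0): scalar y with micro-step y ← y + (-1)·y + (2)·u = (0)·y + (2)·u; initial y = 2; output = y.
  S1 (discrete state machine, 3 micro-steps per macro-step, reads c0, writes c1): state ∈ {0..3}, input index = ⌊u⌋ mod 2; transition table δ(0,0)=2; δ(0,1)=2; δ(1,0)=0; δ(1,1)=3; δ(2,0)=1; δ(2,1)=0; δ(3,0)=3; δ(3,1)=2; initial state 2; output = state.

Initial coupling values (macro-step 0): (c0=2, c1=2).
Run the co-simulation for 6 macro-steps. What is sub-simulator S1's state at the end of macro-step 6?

S1 state at macro-step 6 = 2

macro 1: S0 reads c0=2 → after 1×micro: 4; S1 reads c0=4 → after 3×micro: 2 ⇒ (c0=4, c1=2)
macro 2: S0 reads c0=4 → after 1×micro: 8; S1 reads c0=8 → after 3×micro: 2 ⇒ (c0=8, c1=2)
macro 3: S0 reads c0=8 → after 1×micro: 16; S1 reads c0=16 → after 3×micro: 2 ⇒ (c0=16, c1=2)
macro 4: S0 reads c0=16 → after 1×micro: 32; S1 reads c0=32 → after 3×micro: 2 ⇒ (c0=32, c1=2)
macro 5: S0 reads c0=32 → after 1×micro: 64; S1 reads c0=64 → after 3×micro: 2 ⇒ (c0=64, c1=2)
macro 6: S0 reads c0=64 → after 1×micro: 128; S1 reads c0=128 → after 3×micro: 2 ⇒ (c0=128, c1=2)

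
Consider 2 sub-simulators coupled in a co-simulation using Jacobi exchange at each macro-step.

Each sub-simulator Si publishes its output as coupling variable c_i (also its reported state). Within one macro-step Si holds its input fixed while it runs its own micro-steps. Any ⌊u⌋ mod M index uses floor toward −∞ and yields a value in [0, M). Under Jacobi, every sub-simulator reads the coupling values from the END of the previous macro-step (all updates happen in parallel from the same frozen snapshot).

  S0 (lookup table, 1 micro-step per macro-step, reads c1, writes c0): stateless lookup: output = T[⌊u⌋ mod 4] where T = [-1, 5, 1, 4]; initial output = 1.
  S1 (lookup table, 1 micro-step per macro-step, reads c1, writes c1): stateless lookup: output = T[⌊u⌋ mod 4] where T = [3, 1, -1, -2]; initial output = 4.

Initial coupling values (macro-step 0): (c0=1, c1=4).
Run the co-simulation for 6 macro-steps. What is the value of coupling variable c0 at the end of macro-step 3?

c0 at macro-step 3 = 1

macro 1: S0 reads c1=4 → after 1×micro: -1; S1 reads c1=4 → after 1×micro: 3 ⇒ (c0=-1, c1=3)
macro 2: S0 reads c1=3 → after 1×micro: 4; S1 reads c1=3 → after 1×micro: -2 ⇒ (c0=4, c1=-2)
macro 3: S0 reads c1=-2 → after 1×micro: 1; S1 reads c1=-2 → after 1×micro: -1 ⇒ (c0=1, c1=-1)
macro 4: S0 reads c1=-1 → after 1×micro: 4; S1 reads c1=-1 → after 1×micro: -2 ⇒ (c0=4, c1=-2)
macro 5: S0 reads c1=-2 → after 1×micro: 1; S1 reads c1=-2 → after 1×micro: -1 ⇒ (c0=1, c1=-1)
macro 6: S0 reads c1=-1 → after 1×micro: 4; S1 reads c1=-1 → after 1×micro: -2 ⇒ (c0=4, c1=-2)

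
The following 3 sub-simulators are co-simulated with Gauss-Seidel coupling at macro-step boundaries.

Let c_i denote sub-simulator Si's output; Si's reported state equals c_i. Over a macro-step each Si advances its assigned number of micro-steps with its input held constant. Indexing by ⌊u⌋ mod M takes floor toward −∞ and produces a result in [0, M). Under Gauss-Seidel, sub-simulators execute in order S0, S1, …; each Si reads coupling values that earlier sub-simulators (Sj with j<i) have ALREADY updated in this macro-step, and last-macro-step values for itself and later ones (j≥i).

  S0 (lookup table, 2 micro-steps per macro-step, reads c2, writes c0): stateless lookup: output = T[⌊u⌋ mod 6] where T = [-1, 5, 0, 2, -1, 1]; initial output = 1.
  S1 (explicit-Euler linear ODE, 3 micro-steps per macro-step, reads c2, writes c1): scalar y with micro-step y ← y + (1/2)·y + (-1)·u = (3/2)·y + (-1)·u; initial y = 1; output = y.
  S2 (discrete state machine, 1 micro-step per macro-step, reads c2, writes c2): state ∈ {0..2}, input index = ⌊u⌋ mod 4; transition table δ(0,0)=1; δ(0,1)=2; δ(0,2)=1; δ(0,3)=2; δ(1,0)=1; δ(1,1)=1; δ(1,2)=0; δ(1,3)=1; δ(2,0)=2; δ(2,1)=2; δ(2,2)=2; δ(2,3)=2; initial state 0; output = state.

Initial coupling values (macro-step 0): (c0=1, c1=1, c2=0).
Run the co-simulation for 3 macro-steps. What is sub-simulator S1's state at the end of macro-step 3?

macro 1: S0 reads c2=0 → after 2×micro: -1; S1 reads c2=0 → after 3×micro: 27/8; S2 reads c2=0 → after 1×micro: 1 ⇒ (c0=-1, c1=27/8, c2=1)
macro 2: S0 reads c2=1 → after 2×micro: 5; S1 reads c2=1 → after 3×micro: 425/64; S2 reads c2=1 → after 1×micro: 1 ⇒ (c0=5, c1=425/64, c2=1)
macro 3: S0 reads c2=1 → after 2×micro: 5; S1 reads c2=1 → after 3×micro: 9043/512; S2 reads c2=1 → after 1×micro: 1 ⇒ (c0=5, c1=9043/512, c2=1)

S1 state at macro-step 3 = 9043/512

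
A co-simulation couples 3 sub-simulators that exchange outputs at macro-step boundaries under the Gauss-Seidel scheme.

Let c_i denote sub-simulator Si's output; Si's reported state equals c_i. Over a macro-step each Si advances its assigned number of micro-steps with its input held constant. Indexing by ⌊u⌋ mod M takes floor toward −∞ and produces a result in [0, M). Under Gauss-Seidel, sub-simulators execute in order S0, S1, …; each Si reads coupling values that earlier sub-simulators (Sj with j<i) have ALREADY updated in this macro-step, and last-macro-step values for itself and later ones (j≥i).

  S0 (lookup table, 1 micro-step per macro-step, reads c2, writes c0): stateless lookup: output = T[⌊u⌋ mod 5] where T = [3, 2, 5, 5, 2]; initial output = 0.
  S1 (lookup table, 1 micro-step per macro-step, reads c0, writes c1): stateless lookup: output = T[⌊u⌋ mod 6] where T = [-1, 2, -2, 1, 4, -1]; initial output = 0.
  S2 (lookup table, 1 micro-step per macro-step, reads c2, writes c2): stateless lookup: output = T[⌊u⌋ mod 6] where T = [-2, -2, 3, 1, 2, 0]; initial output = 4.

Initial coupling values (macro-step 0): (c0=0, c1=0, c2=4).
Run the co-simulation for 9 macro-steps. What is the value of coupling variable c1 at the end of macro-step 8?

c1 at macro-step 8 = -2

macro 1: S0 reads c2=4 → after 1×micro: 2; S1 reads c0=2 → after 1×micro: -2; S2 reads c2=4 → after 1×micro: 2 ⇒ (c0=2, c1=-2, c2=2)
macro 2: S0 reads c2=2 → after 1×micro: 5; S1 reads c0=5 → after 1×micro: -1; S2 reads c2=2 → after 1×micro: 3 ⇒ (c0=5, c1=-1, c2=3)
macro 3: S0 reads c2=3 → after 1×micro: 5; S1 reads c0=5 → after 1×micro: -1; S2 reads c2=3 → after 1×micro: 1 ⇒ (c0=5, c1=-1, c2=1)
macro 4: S0 reads c2=1 → after 1×micro: 2; S1 reads c0=2 → after 1×micro: -2; S2 reads c2=1 → after 1×micro: -2 ⇒ (c0=2, c1=-2, c2=-2)
macro 5: S0 reads c2=-2 → after 1×micro: 5; S1 reads c0=5 → after 1×micro: -1; S2 reads c2=-2 → after 1×micro: 2 ⇒ (c0=5, c1=-1, c2=2)
macro 6: S0 reads c2=2 → after 1×micro: 5; S1 reads c0=5 → after 1×micro: -1; S2 reads c2=2 → after 1×micro: 3 ⇒ (c0=5, c1=-1, c2=3)
macro 7: S0 reads c2=3 → after 1×micro: 5; S1 reads c0=5 → after 1×micro: -1; S2 reads c2=3 → after 1×micro: 1 ⇒ (c0=5, c1=-1, c2=1)
macro 8: S0 reads c2=1 → after 1×micro: 2; S1 reads c0=2 → after 1×micro: -2; S2 reads c2=1 → after 1×micro: -2 ⇒ (c0=2, c1=-2, c2=-2)
macro 9: S0 reads c2=-2 → after 1×micro: 5; S1 reads c0=5 → after 1×micro: -1; S2 reads c2=-2 → after 1×micro: 2 ⇒ (c0=5, c1=-1, c2=2)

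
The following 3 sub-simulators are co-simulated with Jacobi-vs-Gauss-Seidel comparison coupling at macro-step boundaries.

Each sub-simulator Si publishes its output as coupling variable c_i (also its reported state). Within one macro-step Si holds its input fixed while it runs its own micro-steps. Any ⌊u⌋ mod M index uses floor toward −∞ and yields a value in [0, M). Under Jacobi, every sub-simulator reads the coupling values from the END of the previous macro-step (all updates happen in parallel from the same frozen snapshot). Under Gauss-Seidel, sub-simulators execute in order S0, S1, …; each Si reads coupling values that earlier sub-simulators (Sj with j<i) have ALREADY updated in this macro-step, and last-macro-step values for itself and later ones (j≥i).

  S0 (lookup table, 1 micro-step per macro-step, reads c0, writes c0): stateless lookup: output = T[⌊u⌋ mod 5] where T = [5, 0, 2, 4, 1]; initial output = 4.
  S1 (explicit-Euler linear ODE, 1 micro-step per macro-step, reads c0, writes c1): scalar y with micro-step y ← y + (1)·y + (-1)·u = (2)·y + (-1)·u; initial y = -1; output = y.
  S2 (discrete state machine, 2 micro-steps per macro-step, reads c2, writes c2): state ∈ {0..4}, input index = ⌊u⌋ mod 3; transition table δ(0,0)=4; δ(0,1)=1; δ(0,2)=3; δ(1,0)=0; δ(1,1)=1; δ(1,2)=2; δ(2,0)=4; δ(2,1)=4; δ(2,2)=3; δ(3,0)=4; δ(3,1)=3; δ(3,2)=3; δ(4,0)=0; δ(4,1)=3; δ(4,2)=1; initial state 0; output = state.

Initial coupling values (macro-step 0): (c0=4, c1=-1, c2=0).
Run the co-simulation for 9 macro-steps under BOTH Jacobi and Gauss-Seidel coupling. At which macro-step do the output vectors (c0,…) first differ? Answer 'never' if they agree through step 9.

first divergence at macro-step: 1

[Jacobi] macro 1: S0 reads c0=4 → after 1×micro: 1; S1 reads c0=4 → after 1×micro: -6; S2 reads c2=0 → after 2×micro: 0 ⇒ (c0=1, c1=-6, c2=0)
[Jacobi] macro 2: S0 reads c0=1 → after 1×micro: 0; S1 reads c0=1 → after 1×micro: -13; S2 reads c2=0 → after 2×micro: 0 ⇒ (c0=0, c1=-13, c2=0)
[Jacobi] macro 3: S0 reads c0=0 → after 1×micro: 5; S1 reads c0=0 → after 1×micro: -26; S2 reads c2=0 → after 2×micro: 0 ⇒ (c0=5, c1=-26, c2=0)
[Jacobi] macro 4: S0 reads c0=5 → after 1×micro: 5; S1 reads c0=5 → after 1×micro: -57; S2 reads c2=0 → after 2×micro: 0 ⇒ (c0=5, c1=-57, c2=0)
[Jacobi] macro 5: S0 reads c0=5 → after 1×micro: 5; S1 reads c0=5 → after 1×micro: -119; S2 reads c2=0 → after 2×micro: 0 ⇒ (c0=5, c1=-119, c2=0)
[Jacobi] macro 6: S0 reads c0=5 → after 1×micro: 5; S1 reads c0=5 → after 1×micro: -243; S2 reads c2=0 → after 2×micro: 0 ⇒ (c0=5, c1=-243, c2=0)
[Jacobi] macro 7: S0 reads c0=5 → after 1×micro: 5; S1 reads c0=5 → after 1×micro: -491; S2 reads c2=0 → after 2×micro: 0 ⇒ (c0=5, c1=-491, c2=0)
[Jacobi] macro 8: S0 reads c0=5 → after 1×micro: 5; S1 reads c0=5 → after 1×micro: -987; S2 reads c2=0 → after 2×micro: 0 ⇒ (c0=5, c1=-987, c2=0)
[Jacobi] macro 9: S0 reads c0=5 → after 1×micro: 5; S1 reads c0=5 → after 1×micro: -1979; S2 reads c2=0 → after 2×micro: 0 ⇒ (c0=5, c1=-1979, c2=0)
[Gauss-Seidel] macro 1: S0 reads c0=4 → after 1×micro: 1; S1 reads c0=1 → after 1×micro: -3; S2 reads c2=0 → after 2×micro: 0 ⇒ (c0=1, c1=-3, c2=0)
[Gauss-Seidel] macro 2: S0 reads c0=1 → after 1×micro: 0; S1 reads c0=0 → after 1×micro: -6; S2 reads c2=0 → after 2×micro: 0 ⇒ (c0=0, c1=-6, c2=0)
[Gauss-Seidel] macro 3: S0 reads c0=0 → after 1×micro: 5; S1 reads c0=5 → after 1×micro: -17; S2 reads c2=0 → after 2×micro: 0 ⇒ (c0=5, c1=-17, c2=0)
[Gauss-Seidel] macro 4: S0 reads c0=5 → after 1×micro: 5; S1 reads c0=5 → after 1×micro: -39; S2 reads c2=0 → after 2×micro: 0 ⇒ (c0=5, c1=-39, c2=0)
[Gauss-Seidel] macro 5: S0 reads c0=5 → after 1×micro: 5; S1 reads c0=5 → after 1×micro: -83; S2 reads c2=0 → after 2×micro: 0 ⇒ (c0=5, c1=-83, c2=0)
[Gauss-Seidel] macro 6: S0 reads c0=5 → after 1×micro: 5; S1 reads c0=5 → after 1×micro: -171; S2 reads c2=0 → after 2×micro: 0 ⇒ (c0=5, c1=-171, c2=0)
[Gauss-Seidel] macro 7: S0 reads c0=5 → after 1×micro: 5; S1 reads c0=5 → after 1×micro: -347; S2 reads c2=0 → after 2×micro: 0 ⇒ (c0=5, c1=-347, c2=0)
[Gauss-Seidel] macro 8: S0 reads c0=5 → after 1×micro: 5; S1 reads c0=5 → after 1×micro: -699; S2 reads c2=0 → after 2×micro: 0 ⇒ (c0=5, c1=-699, c2=0)
[Gauss-Seidel] macro 9: S0 reads c0=5 → after 1×micro: 5; S1 reads c0=5 → after 1×micro: -1403; S2 reads c2=0 → after 2×micro: 0 ⇒ (c0=5, c1=-1403, c2=0)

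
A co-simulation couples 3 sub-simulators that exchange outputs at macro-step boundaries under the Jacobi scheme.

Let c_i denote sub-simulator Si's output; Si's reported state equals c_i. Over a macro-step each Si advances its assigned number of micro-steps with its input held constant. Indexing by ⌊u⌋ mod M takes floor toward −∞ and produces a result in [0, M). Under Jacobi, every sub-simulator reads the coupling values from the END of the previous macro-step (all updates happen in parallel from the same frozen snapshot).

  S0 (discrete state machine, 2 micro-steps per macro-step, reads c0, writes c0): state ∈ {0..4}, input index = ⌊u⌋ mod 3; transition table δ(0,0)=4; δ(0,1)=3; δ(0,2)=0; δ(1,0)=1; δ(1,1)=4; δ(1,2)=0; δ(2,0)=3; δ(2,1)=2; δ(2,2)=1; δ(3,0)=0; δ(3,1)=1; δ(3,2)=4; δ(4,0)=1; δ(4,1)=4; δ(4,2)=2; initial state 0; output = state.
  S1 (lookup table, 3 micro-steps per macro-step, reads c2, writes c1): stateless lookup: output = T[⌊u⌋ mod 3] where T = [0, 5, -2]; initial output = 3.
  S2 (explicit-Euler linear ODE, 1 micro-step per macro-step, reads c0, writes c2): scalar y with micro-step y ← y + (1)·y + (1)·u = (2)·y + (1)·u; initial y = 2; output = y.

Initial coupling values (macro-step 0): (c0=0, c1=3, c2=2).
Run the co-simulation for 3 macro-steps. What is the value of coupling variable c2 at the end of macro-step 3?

macro 1: S0 reads c0=0 → after 2×micro: 1; S1 reads c2=2 → after 3×micro: -2; S2 reads c0=0 → after 1×micro: 4 ⇒ (c0=1, c1=-2, c2=4)
macro 2: S0 reads c0=1 → after 2×micro: 4; S1 reads c2=4 → after 3×micro: 5; S2 reads c0=1 → after 1×micro: 9 ⇒ (c0=4, c1=5, c2=9)
macro 3: S0 reads c0=4 → after 2×micro: 4; S1 reads c2=9 → after 3×micro: 0; S2 reads c0=4 → after 1×micro: 22 ⇒ (c0=4, c1=0, c2=22)

c2 at macro-step 3 = 22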